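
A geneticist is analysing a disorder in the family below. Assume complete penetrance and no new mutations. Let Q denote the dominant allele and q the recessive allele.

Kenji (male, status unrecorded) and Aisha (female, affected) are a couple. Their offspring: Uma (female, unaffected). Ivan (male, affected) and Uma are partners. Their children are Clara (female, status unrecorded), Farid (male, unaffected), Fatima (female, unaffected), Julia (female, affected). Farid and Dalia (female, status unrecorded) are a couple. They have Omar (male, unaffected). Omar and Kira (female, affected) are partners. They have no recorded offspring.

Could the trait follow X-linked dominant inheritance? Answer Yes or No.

No

Under X-linked dominant, Fatima (unaffected, female) cannot arise from Ivan (affected) × Uma (unaffected).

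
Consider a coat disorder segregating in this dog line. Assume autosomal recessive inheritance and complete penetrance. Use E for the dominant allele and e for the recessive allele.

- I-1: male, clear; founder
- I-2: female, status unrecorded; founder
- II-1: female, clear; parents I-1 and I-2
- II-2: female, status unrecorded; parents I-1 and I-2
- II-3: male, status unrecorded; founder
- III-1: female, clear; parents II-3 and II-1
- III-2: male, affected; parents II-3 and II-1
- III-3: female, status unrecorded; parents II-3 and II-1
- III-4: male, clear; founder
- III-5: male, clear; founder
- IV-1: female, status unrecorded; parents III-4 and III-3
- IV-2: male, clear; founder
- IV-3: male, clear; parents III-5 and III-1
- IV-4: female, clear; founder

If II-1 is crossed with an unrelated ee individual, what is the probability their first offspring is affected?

1/2

II-1 is clear so carries E and passed e to III-2 (ee), so II-1 is Ee.
The cross gives 1/2 Ee : 1/2 ee, so P(offspring is affected) = 1/2.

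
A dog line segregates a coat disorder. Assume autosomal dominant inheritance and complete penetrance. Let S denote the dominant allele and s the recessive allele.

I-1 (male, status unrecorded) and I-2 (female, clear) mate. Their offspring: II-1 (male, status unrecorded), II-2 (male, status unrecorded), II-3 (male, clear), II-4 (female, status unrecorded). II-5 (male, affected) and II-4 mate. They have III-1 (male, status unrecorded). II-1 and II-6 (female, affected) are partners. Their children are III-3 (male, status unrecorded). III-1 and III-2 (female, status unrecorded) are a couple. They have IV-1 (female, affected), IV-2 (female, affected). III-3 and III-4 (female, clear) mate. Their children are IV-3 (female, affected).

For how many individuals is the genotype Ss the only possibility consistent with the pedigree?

Obligate heterozygotes: IV-3 is affected so carries S and received s from III-4 (ss), so IV-3 is Ss.
Every other individual is either homozygous by phenotype or has at least one consistent homozygous assignment, so the count is 1.

1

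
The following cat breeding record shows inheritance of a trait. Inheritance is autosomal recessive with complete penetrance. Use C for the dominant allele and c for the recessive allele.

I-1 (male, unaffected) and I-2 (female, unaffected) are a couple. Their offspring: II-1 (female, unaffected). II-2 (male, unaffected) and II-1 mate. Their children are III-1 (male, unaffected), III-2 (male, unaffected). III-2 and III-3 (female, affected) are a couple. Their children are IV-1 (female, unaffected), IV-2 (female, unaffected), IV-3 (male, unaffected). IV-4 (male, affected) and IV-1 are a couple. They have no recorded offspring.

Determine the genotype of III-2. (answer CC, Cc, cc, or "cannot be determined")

III-2's phenotype allows CC or Cc, and no parent or child forces a single allele at both positions; consistent genotype assignments exist with III-2 as CC or Cc.

cannot be determined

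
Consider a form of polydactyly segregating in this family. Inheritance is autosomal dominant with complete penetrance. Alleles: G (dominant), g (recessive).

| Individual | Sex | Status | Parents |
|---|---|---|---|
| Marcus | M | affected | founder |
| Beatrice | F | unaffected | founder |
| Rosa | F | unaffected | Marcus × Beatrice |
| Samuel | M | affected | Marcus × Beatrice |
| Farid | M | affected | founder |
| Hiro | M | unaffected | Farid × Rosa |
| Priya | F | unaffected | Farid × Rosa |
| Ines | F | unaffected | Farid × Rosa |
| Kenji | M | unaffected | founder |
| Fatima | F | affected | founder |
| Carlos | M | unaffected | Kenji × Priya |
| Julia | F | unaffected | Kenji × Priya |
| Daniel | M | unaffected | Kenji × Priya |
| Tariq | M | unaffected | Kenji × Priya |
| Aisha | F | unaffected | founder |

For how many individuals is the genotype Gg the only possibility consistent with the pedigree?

3

Obligate heterozygotes: Marcus is affected so carries G and passed g to Rosa (gg), so Marcus is Gg; Samuel is affected so carries G and received g from Beatrice (gg), so Samuel is Gg; Farid is affected so carries G and passed g to Hiro (gg), so Farid is Gg.
Every other individual is either homozygous by phenotype or has at least one consistent homozygous assignment, so the count is 3.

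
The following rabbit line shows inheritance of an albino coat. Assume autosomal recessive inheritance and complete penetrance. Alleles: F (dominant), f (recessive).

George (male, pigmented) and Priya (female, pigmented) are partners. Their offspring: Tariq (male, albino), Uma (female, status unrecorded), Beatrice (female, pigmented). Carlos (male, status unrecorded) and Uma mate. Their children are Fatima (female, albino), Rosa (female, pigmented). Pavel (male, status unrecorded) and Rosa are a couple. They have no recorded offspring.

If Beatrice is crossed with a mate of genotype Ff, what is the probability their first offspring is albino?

George is pigmented so carries F and passed f to Tariq (ff), so George is Ff.
Priya is pigmented so carries F and passed f to Tariq (ff), so Priya is Ff.
Beatrice is a pigmented offspring of George (Ff) × Priya (Ff), whose cross gives 1/4 FF : 1/2 Ff : 1/4 ff; conditioning on being pigmented, Beatrice is FF with probability 1/3, Ff with probability 2/3.
Summing over parental genotype combinations, P(offspring is albino) = 2/3·1/4 = 1/6.

1/6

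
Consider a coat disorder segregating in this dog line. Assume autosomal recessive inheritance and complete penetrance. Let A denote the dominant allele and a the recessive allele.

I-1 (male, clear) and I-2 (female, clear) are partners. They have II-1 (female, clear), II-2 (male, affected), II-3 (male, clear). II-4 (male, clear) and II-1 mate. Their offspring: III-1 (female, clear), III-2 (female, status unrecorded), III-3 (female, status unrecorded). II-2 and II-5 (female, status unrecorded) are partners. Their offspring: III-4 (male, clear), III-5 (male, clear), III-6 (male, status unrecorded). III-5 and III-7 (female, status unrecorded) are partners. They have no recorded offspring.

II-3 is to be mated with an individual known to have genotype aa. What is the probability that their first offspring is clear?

2/3

I-1 is clear so carries A and passed a to II-2 (aa), so I-1 is Aa.
I-2 is clear so carries A and passed a to II-2 (aa), so I-2 is Aa.
II-3 is a clear offspring of I-1 (Aa) × I-2 (Aa), whose cross gives 1/4 AA : 1/2 Aa : 1/4 aa; conditioning on being clear, II-3 is AA with probability 1/3, Aa with probability 2/3.
Summing over parental genotype combinations, P(offspring is clear) = 1/3·1 + 2/3·1/2 = 2/3.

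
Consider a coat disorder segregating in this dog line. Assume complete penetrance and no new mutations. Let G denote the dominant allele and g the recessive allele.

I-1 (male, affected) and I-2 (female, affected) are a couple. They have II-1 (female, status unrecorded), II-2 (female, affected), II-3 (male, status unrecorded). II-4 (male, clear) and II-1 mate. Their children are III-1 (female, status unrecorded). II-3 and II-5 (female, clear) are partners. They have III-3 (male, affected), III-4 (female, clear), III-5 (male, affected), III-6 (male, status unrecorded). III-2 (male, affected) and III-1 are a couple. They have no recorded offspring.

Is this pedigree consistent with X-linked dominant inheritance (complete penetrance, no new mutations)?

No

Under X-linked dominant, III-3 (affected, male) cannot arise from II-3 (unrecorded) × II-5 (clear).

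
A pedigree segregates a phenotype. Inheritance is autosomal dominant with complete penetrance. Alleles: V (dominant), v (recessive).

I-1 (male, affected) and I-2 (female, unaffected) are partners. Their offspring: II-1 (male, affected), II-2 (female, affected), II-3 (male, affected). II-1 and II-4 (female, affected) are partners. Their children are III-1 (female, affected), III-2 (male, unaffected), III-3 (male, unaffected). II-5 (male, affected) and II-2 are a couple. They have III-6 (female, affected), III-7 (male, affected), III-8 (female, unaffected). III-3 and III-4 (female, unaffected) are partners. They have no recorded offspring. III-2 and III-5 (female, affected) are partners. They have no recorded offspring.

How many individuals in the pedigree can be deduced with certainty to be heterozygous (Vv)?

Obligate heterozygotes: II-1 is affected so carries V and received v from I-2 (vv), so II-1 is Vv; II-2 is affected so carries V and received v from I-2 (vv), so II-2 is Vv; II-3 is affected so carries V and received v from I-2 (vv), so II-3 is Vv; II-4 is affected so carries V and passed v to III-2 (vv), so II-4 is Vv; II-5 is affected so carries V and passed v to III-8 (vv), so II-5 is Vv.
Every other individual is either homozygous by phenotype or has at least one consistent homozygous assignment, so the count is 5.

5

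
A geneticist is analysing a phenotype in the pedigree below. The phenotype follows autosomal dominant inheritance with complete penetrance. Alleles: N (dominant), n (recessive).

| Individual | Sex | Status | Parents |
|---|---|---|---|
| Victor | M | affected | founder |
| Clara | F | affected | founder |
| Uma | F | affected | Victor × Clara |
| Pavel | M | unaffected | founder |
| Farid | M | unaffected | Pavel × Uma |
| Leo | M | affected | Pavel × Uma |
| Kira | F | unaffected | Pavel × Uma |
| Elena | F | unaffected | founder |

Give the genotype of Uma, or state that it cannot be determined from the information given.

Nn

From phenotype alone, Uma is NN or Nn.
Uma is affected so carries N and passed n to Farid (nn), so Uma is Nn.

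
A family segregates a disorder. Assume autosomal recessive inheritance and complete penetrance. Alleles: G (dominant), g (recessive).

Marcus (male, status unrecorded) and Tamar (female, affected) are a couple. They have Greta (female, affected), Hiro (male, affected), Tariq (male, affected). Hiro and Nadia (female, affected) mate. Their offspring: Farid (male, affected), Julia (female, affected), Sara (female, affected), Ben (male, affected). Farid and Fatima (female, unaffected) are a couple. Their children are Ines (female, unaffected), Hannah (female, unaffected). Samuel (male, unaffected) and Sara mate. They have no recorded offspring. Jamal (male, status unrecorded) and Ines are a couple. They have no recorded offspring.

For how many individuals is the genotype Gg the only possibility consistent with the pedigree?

Obligate heterozygotes: Ines is unaffected so carries G and received g from Farid (gg), so Ines is Gg; Hannah is unaffected so carries G and received g from Farid (gg), so Hannah is Gg.
Every other individual is either homozygous by phenotype or has at least one consistent homozygous assignment, so the count is 2.

2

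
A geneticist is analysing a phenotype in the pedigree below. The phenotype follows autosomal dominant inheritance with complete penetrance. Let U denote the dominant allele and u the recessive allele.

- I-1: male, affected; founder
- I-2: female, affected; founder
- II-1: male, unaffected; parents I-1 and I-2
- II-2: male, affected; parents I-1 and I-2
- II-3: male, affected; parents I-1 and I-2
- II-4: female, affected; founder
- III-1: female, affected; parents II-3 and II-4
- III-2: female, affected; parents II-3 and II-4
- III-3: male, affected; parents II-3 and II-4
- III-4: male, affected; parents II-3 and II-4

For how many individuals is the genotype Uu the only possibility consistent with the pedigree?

Obligate heterozygotes: I-1 is affected so carries U and passed u to II-1 (uu), so I-1 is Uu; I-2 is affected so carries U and passed u to II-1 (uu), so I-2 is Uu.
Every other individual is either homozygous by phenotype or has at least one consistent homozygous assignment, so the count is 2.

2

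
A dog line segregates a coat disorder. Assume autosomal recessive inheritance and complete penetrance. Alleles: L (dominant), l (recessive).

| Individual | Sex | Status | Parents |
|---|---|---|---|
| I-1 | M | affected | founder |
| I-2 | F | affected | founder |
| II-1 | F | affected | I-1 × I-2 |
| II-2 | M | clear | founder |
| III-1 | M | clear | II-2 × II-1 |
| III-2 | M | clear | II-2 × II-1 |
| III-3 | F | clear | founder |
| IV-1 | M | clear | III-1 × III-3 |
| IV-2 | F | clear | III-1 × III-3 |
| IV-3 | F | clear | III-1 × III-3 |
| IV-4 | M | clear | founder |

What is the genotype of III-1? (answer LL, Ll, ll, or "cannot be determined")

Ll

From phenotype alone, III-1 is LL or Ll.
III-1 is clear so carries L and received l from II-1 (ll), so III-1 is Ll.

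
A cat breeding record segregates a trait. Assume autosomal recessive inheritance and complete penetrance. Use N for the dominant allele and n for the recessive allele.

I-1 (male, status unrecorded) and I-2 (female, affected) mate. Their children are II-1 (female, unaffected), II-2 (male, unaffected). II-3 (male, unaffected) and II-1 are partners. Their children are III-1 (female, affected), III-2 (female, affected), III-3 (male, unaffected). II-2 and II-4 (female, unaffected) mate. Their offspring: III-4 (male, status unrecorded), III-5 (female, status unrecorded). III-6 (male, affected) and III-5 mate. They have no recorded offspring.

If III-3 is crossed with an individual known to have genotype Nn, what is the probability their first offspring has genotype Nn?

1/2

II-3 is unaffected so carries N and passed n to III-1 (nn), so II-3 is Nn.
II-1 is unaffected so carries N and received n from I-2 (nn), so II-1 is Nn.
III-3 is an unaffected offspring of II-3 (Nn) × II-1 (Nn), whose cross gives 1/4 NN : 1/2 Nn : 1/4 nn; conditioning on being unaffected, III-3 is NN with probability 1/3, Nn with probability 2/3.
Summing over parental genotype combinations, P(offspring has genotype Nn) = 1/3·1/2 + 2/3·1/2 = 1/2.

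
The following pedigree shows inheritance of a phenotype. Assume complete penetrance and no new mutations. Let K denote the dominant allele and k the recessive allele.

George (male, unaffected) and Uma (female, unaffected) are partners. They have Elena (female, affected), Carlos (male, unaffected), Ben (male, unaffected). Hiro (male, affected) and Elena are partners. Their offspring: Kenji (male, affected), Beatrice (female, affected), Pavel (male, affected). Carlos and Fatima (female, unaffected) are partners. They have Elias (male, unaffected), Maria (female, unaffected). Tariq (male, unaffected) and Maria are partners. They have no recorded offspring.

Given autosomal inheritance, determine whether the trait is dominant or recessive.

George and Uma are both unaffected yet have an affected child Elena. Under dominance, an affected child requires at least one affected parent, so the trait cannot be dominant.

recessive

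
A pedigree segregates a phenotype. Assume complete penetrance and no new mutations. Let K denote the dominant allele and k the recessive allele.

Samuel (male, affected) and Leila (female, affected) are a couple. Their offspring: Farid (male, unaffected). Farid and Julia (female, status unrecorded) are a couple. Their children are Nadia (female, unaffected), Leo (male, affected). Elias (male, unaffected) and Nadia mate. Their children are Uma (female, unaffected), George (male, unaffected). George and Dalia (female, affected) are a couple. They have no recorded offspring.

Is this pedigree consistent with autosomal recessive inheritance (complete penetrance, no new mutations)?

Under autosomal recessive, Farid (unaffected, male) cannot arise from Samuel (affected) × Leila (affected).

No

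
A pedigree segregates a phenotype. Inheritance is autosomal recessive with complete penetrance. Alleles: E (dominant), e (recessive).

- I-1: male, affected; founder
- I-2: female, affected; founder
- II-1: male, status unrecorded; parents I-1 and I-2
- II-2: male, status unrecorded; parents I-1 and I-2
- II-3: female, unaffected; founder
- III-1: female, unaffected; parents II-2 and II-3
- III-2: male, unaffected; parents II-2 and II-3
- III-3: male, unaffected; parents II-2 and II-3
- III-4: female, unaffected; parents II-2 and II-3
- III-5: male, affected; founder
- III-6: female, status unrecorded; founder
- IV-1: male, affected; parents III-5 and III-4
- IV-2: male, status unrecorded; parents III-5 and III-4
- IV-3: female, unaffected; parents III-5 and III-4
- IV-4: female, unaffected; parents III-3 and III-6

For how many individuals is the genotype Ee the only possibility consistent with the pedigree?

5

Obligate heterozygotes: III-1 is unaffected so carries E and received e from II-2 (ee), so III-1 is Ee; III-2 is unaffected so carries E and received e from II-2 (ee), so III-2 is Ee; III-3 is unaffected so carries E and received e from II-2 (ee), so III-3 is Ee; III-4 is unaffected so carries E and received e from II-2 (ee), so III-4 is Ee; IV-3 is unaffected so carries E and received e from III-5 (ee), so IV-3 is Ee.
Every other individual is either homozygous by phenotype or has at least one consistent homozygous assignment, so the count is 5.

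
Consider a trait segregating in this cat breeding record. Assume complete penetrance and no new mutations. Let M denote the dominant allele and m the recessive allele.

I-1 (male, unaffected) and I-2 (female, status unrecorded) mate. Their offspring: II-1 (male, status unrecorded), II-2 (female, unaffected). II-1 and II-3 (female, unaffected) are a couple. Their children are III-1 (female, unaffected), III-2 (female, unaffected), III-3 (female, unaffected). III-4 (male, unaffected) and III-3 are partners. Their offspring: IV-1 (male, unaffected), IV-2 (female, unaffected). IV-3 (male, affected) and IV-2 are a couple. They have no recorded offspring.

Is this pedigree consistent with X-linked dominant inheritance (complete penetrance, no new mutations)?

Yes

A consistent assignment under X-linked dominant exists: I-1 X^m Y, I-2 X^M X^m, II-1 X^m Y, II-2 X^m X^m, II-3 X^m X^m, III-1 X^m X^m, III-2 X^m X^m, III-3 X^m X^m, III-4 X^m Y, IV-1 X^m Y, IV-2 X^m X^m, IV-3 X^M Y.
In this assignment every recorded phenotype matches its genotype and every non-founder's genotype is obtainable from its parents' genotypes, so the pedigree is consistent.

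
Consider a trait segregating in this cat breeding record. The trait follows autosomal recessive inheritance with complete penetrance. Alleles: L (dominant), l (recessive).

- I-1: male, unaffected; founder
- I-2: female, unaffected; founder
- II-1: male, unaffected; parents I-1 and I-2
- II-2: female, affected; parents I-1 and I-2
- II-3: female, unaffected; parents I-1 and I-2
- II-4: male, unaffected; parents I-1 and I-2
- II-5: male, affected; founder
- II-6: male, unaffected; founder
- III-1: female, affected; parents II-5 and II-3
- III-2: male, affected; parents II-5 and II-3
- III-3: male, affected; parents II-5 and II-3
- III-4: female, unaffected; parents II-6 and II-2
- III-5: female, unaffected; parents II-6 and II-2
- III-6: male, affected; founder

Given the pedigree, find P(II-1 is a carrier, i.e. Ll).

I-1 is unaffected so carries L and passed l to II-2 (ll), so I-1 is Ll.
I-2 is unaffected so carries L and passed l to II-2 (ll), so I-2 is Ll.
Their cross gives offspring ratios 1/4 LL : 1/2 Ll : 1/4 ll. Conditioning on II-1 being unaffected, P(Ll) = 1/2 / 3/4 = 2/3.

2/3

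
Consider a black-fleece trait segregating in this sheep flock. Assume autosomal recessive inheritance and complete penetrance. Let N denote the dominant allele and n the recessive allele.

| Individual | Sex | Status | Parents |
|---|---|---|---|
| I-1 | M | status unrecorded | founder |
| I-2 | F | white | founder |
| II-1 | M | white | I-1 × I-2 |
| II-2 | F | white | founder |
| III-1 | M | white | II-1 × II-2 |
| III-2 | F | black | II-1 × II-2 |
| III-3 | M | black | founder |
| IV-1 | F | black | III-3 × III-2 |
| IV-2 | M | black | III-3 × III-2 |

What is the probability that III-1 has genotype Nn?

II-1 is white so carries N and passed n to III-2 (nn), so II-1 is Nn.
II-2 is white so carries N and passed n to III-2 (nn), so II-2 is Nn.
Their cross gives offspring ratios 1/4 NN : 1/2 Nn : 1/4 nn. Conditioning on III-1 being white, P(Nn) = 1/2 / 3/4 = 2/3.

2/3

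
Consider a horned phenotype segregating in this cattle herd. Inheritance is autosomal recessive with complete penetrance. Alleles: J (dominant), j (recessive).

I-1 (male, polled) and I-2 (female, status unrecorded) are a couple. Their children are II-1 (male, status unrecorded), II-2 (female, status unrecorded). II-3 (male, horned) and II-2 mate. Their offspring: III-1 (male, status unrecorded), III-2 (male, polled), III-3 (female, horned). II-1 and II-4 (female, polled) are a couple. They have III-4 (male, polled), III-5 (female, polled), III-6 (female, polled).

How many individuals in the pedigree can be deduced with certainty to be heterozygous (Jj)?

Obligate heterozygotes: II-2 passed J to III-2 (Jj, whose j came from II-3) and passed j to III-3 (jj), so II-2 is Jj; III-2 is polled so carries J and received j from II-3 (jj), so III-2 is Jj.
Every other individual is either homozygous by phenotype or has at least one consistent homozygous assignment, so the count is 2.

2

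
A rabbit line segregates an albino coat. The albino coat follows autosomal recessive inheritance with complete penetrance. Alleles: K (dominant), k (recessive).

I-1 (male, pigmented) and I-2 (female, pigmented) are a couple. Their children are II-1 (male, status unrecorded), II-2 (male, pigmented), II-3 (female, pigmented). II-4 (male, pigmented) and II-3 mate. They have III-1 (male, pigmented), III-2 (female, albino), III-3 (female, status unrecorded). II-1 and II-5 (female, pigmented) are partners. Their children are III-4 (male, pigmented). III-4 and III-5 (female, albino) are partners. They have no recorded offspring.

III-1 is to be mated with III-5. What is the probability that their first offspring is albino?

II-4 is pigmented so carries K and passed k to III-2 (kk), so II-4 is Kk.
II-3 is pigmented so carries K and passed k to III-2 (kk), so II-3 is Kk.
III-1 is a pigmented offspring of II-4 (Kk) × II-3 (Kk), whose cross gives 1/4 KK : 1/2 Kk : 1/4 kk; conditioning on being pigmented, III-1 is KK with probability 1/3, Kk with probability 2/3.
III-5 is albino, so III-5 is kk.
Summing over parental genotype combinations, P(offspring is albino) = 2/3·1/2 = 1/3.

1/3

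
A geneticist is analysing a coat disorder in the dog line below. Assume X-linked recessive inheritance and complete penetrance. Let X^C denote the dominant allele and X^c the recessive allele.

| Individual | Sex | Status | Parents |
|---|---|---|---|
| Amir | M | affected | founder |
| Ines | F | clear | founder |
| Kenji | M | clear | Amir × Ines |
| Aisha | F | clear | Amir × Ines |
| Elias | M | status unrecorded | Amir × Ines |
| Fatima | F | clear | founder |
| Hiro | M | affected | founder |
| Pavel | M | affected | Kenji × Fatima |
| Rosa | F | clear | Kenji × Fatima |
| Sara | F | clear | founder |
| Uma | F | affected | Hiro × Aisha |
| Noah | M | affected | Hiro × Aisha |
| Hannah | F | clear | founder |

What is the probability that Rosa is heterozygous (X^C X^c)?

1/2

Kenji is clear, so Kenji is X^C Y.
Fatima is clear so carries C and passed c to Pavel (X^c Y), so Fatima is X^C X^c.
Their cross gives offspring ratios 1/2 X^C X^C : 1/2 X^C X^c. Conditioning on Rosa being clear, P(X^C X^c) = 1/2 / 1 = 1/2.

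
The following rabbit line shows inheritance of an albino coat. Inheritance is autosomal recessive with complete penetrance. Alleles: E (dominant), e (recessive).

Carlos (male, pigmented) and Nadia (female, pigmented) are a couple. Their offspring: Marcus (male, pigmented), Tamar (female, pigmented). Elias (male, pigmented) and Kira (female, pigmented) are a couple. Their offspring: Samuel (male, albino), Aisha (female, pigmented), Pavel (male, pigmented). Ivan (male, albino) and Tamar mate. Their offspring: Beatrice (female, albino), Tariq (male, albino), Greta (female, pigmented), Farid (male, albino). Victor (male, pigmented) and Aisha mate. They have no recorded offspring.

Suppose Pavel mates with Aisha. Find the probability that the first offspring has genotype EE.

Elias is pigmented so carries E and passed e to Samuel (ee), so Elias is Ee.
Kira is pigmented so carries E and passed e to Samuel (ee), so Kira is Ee.
Pavel is a pigmented offspring of Elias (Ee) × Kira (Ee), whose cross gives 1/4 EE : 1/2 Ee : 1/4 ee; conditioning on being pigmented, Pavel is EE with probability 1/3, Ee with probability 2/3.
Aisha is a pigmented offspring of Elias (Ee) × Kira (Ee), whose cross gives 1/4 EE : 1/2 Ee : 1/4 ee; conditioning on being pigmented, Aisha is EE with probability 1/3, Ee with probability 2/3.
Summing over parental genotype combinations, P(offspring has genotype EE) = 1/9·1 + 2/9·1/2 + 2/9·1/2 + 4/9·1/4 = 4/9.

4/9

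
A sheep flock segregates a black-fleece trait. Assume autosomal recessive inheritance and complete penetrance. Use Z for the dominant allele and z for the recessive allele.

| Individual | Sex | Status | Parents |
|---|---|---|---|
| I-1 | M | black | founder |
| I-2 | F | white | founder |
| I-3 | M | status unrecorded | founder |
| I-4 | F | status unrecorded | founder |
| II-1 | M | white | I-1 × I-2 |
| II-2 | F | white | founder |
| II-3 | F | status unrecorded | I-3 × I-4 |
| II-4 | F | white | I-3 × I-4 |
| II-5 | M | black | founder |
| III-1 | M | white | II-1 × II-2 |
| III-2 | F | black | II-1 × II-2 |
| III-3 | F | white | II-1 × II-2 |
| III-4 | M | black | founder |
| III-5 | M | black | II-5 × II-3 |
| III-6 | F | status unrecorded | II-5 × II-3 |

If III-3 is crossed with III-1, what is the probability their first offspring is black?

II-1 is white so carries Z and received z from I-1 (zz), so II-1 is Zz.
II-2 is white so carries Z and passed z to III-2 (zz), so II-2 is Zz.
III-3 is a white offspring of II-1 (Zz) × II-2 (Zz), whose cross gives 1/4 ZZ : 1/2 Zz : 1/4 zz; conditioning on being white, III-3 is ZZ with probability 1/3, Zz with probability 2/3.
III-1 is a white offspring of II-1 (Zz) × II-2 (Zz), whose cross gives 1/4 ZZ : 1/2 Zz : 1/4 zz; conditioning on being white, III-1 is ZZ with probability 1/3, Zz with probability 2/3.
Summing over parental genotype combinations, P(offspring is black) = 4/9·1/4 = 1/9.

1/9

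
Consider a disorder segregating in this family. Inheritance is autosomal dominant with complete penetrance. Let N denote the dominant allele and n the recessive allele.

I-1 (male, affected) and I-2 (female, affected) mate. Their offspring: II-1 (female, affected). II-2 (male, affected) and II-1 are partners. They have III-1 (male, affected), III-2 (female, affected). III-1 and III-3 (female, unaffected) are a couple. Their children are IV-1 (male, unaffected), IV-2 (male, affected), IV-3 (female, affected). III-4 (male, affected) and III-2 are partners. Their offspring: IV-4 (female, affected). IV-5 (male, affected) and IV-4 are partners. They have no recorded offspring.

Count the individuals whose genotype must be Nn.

3

Obligate heterozygotes: III-1 is affected so carries N and passed n to IV-1 (nn), so III-1 is Nn; IV-2 is affected so carries N and received n from III-3 (nn), so IV-2 is Nn; IV-3 is affected so carries N and received n from III-3 (nn), so IV-3 is Nn.
Every other individual is either homozygous by phenotype or has at least one consistent homozygous assignment, so the count is 3.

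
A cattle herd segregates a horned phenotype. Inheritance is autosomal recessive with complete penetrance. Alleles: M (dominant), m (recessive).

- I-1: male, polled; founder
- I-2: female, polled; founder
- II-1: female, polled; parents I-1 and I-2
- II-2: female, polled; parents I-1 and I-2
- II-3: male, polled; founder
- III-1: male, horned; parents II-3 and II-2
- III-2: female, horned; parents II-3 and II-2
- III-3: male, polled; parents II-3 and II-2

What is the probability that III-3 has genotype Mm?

2/3

II-3 is polled so carries M and passed m to III-1 (mm), so II-3 is Mm.
II-2 is polled so carries M and passed m to III-1 (mm), so II-2 is Mm.
Their cross gives offspring ratios 1/4 MM : 1/2 Mm : 1/4 mm. Conditioning on III-3 being polled, P(Mm) = 1/2 / 3/4 = 2/3.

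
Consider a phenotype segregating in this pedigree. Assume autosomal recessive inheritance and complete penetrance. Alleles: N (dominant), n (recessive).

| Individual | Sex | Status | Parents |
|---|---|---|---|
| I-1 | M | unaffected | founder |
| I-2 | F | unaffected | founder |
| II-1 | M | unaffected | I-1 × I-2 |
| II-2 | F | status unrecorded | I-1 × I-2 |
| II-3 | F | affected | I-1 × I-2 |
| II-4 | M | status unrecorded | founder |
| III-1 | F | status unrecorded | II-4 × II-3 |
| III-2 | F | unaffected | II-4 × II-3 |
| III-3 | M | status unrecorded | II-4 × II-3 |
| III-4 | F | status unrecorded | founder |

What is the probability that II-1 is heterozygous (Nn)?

I-1 is unaffected so carries N and passed n to II-3 (nn), so I-1 is Nn.
I-2 is unaffected so carries N and passed n to II-3 (nn), so I-2 is Nn.
Their cross gives offspring ratios 1/4 NN : 1/2 Nn : 1/4 nn. Conditioning on II-1 being unaffected, P(Nn) = 1/2 / 3/4 = 2/3.

2/3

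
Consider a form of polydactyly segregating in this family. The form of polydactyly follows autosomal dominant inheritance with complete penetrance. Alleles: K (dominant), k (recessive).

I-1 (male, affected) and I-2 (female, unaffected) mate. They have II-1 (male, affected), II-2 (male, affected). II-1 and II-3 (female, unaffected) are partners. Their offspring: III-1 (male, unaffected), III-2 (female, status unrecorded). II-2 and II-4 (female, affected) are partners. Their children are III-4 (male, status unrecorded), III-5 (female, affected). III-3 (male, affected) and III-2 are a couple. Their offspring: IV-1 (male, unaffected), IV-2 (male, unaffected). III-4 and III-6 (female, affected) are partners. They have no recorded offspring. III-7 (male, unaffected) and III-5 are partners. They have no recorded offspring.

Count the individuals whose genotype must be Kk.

3

Obligate heterozygotes: II-1 is affected so carries K and received k from I-2 (kk), so II-1 is Kk; II-2 is affected so carries K and received k from I-2 (kk), so II-2 is Kk; III-3 is affected so carries K and passed k to IV-1 (kk), so III-3 is Kk.
Every other individual is either homozygous by phenotype or has at least one consistent homozygous assignment, so the count is 3.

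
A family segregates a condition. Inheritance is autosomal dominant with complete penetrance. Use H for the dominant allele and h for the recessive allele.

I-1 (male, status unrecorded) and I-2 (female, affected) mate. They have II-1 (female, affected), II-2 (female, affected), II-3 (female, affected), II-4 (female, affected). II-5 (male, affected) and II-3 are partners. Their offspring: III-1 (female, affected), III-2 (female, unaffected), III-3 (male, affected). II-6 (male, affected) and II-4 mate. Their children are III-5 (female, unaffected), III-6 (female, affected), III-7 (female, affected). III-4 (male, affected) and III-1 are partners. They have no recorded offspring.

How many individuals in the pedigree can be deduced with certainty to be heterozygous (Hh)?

Obligate heterozygotes: II-3 is affected so carries H and passed h to III-2 (hh), so II-3 is Hh; II-4 is affected so carries H and passed h to III-5 (hh), so II-4 is Hh; II-5 is affected so carries H and passed h to III-2 (hh), so II-5 is Hh; II-6 is affected so carries H and passed h to III-5 (hh), so II-6 is Hh.
Every other individual is either homozygous by phenotype or has at least one consistent homozygous assignment, so the count is 4.

4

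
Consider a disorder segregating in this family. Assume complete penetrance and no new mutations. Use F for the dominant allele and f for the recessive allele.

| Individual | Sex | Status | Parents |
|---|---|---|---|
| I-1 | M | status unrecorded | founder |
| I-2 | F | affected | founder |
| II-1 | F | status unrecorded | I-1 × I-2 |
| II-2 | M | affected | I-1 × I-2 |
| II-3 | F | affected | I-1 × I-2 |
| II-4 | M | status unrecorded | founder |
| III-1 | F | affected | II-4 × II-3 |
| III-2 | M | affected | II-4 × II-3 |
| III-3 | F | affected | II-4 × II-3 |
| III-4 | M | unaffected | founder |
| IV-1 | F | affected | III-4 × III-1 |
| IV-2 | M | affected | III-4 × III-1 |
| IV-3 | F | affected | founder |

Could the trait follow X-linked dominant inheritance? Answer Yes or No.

Yes

A consistent assignment under X-linked dominant exists: I-1 X^F Y, I-2 X^F X^F, II-1 X^F X^F, II-2 X^F Y, II-3 X^F X^F, II-4 X^F Y, III-1 X^F X^F, III-2 X^F Y, III-3 X^F X^F, III-4 X^f Y, IV-1 X^F X^f, IV-2 X^F Y, IV-3 X^F X^F.
In this assignment every recorded phenotype matches its genotype and every non-founder's genotype is obtainable from its parents' genotypes, so the pedigree is consistent.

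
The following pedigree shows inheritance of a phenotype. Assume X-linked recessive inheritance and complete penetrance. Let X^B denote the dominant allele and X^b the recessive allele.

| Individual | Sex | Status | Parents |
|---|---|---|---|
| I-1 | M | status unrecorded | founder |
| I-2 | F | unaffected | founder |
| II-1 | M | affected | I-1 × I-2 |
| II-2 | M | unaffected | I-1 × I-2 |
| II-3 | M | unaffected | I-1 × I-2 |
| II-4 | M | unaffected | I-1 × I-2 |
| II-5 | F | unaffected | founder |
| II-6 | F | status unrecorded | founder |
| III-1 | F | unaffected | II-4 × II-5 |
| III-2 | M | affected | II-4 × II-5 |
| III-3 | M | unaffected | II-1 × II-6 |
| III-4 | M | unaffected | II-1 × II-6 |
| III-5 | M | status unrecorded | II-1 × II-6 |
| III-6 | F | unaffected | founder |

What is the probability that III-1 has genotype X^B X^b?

1/2

II-4 is unaffected, so II-4 is X^B Y.
II-5 is unaffected so carries B and passed b to III-2 (X^b Y), so II-5 is X^B X^b.
Their cross gives offspring ratios 1/2 X^B X^B : 1/2 X^B X^b. Conditioning on III-1 being unaffected, P(X^B X^b) = 1/2 / 1 = 1/2.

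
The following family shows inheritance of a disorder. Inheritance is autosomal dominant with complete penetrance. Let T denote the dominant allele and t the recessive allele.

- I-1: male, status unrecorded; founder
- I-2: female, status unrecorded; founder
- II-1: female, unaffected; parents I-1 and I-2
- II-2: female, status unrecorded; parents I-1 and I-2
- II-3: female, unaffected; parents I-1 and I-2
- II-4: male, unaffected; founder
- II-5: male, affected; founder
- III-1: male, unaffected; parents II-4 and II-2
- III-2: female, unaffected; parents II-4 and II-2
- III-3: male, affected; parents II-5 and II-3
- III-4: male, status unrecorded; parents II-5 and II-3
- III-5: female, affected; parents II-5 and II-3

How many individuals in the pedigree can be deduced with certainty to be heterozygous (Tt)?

Obligate heterozygotes: III-3 is affected so carries T and received t from II-3 (tt), so III-3 is Tt; III-5 is affected so carries T and received t from II-3 (tt), so III-5 is Tt.
Every other individual is either homozygous by phenotype or has at least one consistent homozygous assignment, so the count is 2.

2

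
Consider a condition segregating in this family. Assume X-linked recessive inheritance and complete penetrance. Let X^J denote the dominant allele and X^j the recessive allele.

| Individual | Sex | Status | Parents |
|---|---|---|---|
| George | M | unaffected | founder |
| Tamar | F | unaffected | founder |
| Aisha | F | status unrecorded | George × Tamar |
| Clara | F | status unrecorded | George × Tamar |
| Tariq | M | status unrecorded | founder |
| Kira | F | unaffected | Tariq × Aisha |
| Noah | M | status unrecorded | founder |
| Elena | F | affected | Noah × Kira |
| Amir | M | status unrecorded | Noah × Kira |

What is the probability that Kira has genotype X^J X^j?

Kira is unaffected so carries J and passed j to Elena (X^j X^j), so Kira is X^J X^j, giving P(X^J X^j) = 1.

1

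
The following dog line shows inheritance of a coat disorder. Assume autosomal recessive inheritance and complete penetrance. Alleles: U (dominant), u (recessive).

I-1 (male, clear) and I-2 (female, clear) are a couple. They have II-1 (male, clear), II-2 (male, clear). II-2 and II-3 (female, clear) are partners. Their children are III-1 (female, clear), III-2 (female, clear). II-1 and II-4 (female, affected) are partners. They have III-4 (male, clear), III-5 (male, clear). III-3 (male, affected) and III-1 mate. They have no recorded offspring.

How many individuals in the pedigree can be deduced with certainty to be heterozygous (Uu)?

Obligate heterozygotes: III-4 is clear so carries U and received u from II-4 (uu), so III-4 is Uu; III-5 is clear so carries U and received u from II-4 (uu), so III-5 is Uu.
Every other individual is either homozygous by phenotype or has at least one consistent homozygous assignment, so the count is 2.

2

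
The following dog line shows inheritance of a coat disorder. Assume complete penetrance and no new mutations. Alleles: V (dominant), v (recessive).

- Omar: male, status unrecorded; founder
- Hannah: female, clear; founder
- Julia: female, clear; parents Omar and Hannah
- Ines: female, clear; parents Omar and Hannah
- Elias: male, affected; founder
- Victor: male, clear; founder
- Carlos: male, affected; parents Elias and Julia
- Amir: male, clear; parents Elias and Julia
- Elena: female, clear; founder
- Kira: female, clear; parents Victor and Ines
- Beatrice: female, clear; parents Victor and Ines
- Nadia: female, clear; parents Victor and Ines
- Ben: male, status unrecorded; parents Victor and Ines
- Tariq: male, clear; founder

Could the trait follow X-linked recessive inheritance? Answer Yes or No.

A consistent assignment under X-linked recessive exists: Omar X^V Y, Hannah X^V X^v, Julia X^V X^v, Ines X^V X^V, Elias X^v Y, Victor X^V Y, Carlos X^v Y, Amir X^V Y, Elena X^V X^V, Kira X^V X^V, Beatrice X^V X^V, Nadia X^V X^V, Ben X^V Y, Tariq X^V Y.
In this assignment every recorded phenotype matches its genotype and every non-founder's genotype is obtainable from its parents' genotypes, so the pedigree is consistent.

Yes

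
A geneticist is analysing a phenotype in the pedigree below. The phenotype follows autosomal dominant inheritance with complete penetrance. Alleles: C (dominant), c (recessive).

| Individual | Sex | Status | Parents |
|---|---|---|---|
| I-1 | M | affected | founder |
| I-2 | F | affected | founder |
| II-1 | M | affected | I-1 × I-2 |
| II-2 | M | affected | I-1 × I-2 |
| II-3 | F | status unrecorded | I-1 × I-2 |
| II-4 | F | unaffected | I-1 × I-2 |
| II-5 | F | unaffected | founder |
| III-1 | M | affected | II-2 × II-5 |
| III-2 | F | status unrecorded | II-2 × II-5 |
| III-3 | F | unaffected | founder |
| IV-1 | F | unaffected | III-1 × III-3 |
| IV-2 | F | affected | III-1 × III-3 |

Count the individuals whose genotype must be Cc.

4

Obligate heterozygotes: I-1 is affected so carries C and passed c to II-4 (cc), so I-1 is Cc; I-2 is affected so carries C and passed c to II-4 (cc), so I-2 is Cc; III-1 is affected so carries C and received c from II-5 (cc), so III-1 is Cc; IV-2 is affected so carries C and received c from III-3 (cc), so IV-2 is Cc.
Every other individual is either homozygous by phenotype or has at least one consistent homozygous assignment, so the count is 4.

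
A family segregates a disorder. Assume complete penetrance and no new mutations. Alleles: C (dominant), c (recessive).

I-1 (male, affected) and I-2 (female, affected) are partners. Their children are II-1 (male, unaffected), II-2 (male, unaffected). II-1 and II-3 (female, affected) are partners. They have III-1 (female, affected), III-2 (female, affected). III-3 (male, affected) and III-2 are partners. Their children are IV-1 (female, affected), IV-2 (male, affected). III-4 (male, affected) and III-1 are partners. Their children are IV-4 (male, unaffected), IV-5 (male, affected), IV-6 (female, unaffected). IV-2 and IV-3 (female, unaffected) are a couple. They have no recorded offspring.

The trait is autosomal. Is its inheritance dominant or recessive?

I-1 and I-2 are both affected yet have an unaffected child II-1. Under a recessive model two affected parents are homozygous and every child would be affected, so the trait cannot be recessive.

dominant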